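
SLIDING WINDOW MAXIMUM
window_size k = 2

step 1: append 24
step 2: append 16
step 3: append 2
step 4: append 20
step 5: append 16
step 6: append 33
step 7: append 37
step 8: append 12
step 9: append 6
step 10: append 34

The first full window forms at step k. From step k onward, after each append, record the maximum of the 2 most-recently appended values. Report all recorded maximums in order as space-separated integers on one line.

step 1: append 24 -> window=[24] (not full yet)
step 2: append 16 -> window=[24, 16] -> max=24
step 3: append 2 -> window=[16, 2] -> max=16
step 4: append 20 -> window=[2, 20] -> max=20
step 5: append 16 -> window=[20, 16] -> max=20
step 6: append 33 -> window=[16, 33] -> max=33
step 7: append 37 -> window=[33, 37] -> max=37
step 8: append 12 -> window=[37, 12] -> max=37
step 9: append 6 -> window=[12, 6] -> max=12
step 10: append 34 -> window=[6, 34] -> max=34

Answer: 24 16 20 20 33 37 37 12 34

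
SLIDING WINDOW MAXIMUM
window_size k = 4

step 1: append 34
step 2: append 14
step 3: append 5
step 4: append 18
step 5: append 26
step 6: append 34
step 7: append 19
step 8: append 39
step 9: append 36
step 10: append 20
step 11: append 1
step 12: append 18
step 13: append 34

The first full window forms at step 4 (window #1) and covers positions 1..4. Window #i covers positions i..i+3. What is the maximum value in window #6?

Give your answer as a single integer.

Answer: 39

Derivation:
step 1: append 34 -> window=[34] (not full yet)
step 2: append 14 -> window=[34, 14] (not full yet)
step 3: append 5 -> window=[34, 14, 5] (not full yet)
step 4: append 18 -> window=[34, 14, 5, 18] -> max=34
step 5: append 26 -> window=[14, 5, 18, 26] -> max=26
step 6: append 34 -> window=[5, 18, 26, 34] -> max=34
step 7: append 19 -> window=[18, 26, 34, 19] -> max=34
step 8: append 39 -> window=[26, 34, 19, 39] -> max=39
step 9: append 36 -> window=[34, 19, 39, 36] -> max=39
Window #6 max = 39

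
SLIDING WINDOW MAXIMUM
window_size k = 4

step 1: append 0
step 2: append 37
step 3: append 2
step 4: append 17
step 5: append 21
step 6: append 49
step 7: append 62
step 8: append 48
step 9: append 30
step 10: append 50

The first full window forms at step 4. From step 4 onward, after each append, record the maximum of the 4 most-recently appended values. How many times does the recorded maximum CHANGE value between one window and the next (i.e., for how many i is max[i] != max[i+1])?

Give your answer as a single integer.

step 1: append 0 -> window=[0] (not full yet)
step 2: append 37 -> window=[0, 37] (not full yet)
step 3: append 2 -> window=[0, 37, 2] (not full yet)
step 4: append 17 -> window=[0, 37, 2, 17] -> max=37
step 5: append 21 -> window=[37, 2, 17, 21] -> max=37
step 6: append 49 -> window=[2, 17, 21, 49] -> max=49
step 7: append 62 -> window=[17, 21, 49, 62] -> max=62
step 8: append 48 -> window=[21, 49, 62, 48] -> max=62
step 9: append 30 -> window=[49, 62, 48, 30] -> max=62
step 10: append 50 -> window=[62, 48, 30, 50] -> max=62
Recorded maximums: 37 37 49 62 62 62 62
Changes between consecutive maximums: 2

Answer: 2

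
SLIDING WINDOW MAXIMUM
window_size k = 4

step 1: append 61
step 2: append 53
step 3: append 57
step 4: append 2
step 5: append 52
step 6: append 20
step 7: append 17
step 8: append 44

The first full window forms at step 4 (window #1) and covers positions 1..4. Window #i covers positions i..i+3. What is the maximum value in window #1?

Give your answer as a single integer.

Answer: 61

Derivation:
step 1: append 61 -> window=[61] (not full yet)
step 2: append 53 -> window=[61, 53] (not full yet)
step 3: append 57 -> window=[61, 53, 57] (not full yet)
step 4: append 2 -> window=[61, 53, 57, 2] -> max=61
Window #1 max = 61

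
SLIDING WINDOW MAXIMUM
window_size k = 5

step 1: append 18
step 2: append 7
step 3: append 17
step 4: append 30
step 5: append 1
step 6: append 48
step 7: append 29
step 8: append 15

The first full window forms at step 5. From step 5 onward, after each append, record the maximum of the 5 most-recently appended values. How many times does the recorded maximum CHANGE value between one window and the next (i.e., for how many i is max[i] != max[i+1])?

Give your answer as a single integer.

step 1: append 18 -> window=[18] (not full yet)
step 2: append 7 -> window=[18, 7] (not full yet)
step 3: append 17 -> window=[18, 7, 17] (not full yet)
step 4: append 30 -> window=[18, 7, 17, 30] (not full yet)
step 5: append 1 -> window=[18, 7, 17, 30, 1] -> max=30
step 6: append 48 -> window=[7, 17, 30, 1, 48] -> max=48
step 7: append 29 -> window=[17, 30, 1, 48, 29] -> max=48
step 8: append 15 -> window=[30, 1, 48, 29, 15] -> max=48
Recorded maximums: 30 48 48 48
Changes between consecutive maximums: 1

Answer: 1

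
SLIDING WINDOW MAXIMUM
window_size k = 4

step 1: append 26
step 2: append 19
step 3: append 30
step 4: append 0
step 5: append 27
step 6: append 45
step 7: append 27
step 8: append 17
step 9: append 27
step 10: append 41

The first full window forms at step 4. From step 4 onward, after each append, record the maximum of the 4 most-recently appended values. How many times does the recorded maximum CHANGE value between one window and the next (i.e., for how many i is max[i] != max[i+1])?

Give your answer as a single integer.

step 1: append 26 -> window=[26] (not full yet)
step 2: append 19 -> window=[26, 19] (not full yet)
step 3: append 30 -> window=[26, 19, 30] (not full yet)
step 4: append 0 -> window=[26, 19, 30, 0] -> max=30
step 5: append 27 -> window=[19, 30, 0, 27] -> max=30
step 6: append 45 -> window=[30, 0, 27, 45] -> max=45
step 7: append 27 -> window=[0, 27, 45, 27] -> max=45
step 8: append 17 -> window=[27, 45, 27, 17] -> max=45
step 9: append 27 -> window=[45, 27, 17, 27] -> max=45
step 10: append 41 -> window=[27, 17, 27, 41] -> max=41
Recorded maximums: 30 30 45 45 45 45 41
Changes between consecutive maximums: 2

Answer: 2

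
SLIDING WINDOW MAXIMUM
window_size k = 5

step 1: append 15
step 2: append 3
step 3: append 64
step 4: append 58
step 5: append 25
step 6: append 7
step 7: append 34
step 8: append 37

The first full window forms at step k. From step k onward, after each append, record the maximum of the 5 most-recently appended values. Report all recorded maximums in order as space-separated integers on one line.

step 1: append 15 -> window=[15] (not full yet)
step 2: append 3 -> window=[15, 3] (not full yet)
step 3: append 64 -> window=[15, 3, 64] (not full yet)
step 4: append 58 -> window=[15, 3, 64, 58] (not full yet)
step 5: append 25 -> window=[15, 3, 64, 58, 25] -> max=64
step 6: append 7 -> window=[3, 64, 58, 25, 7] -> max=64
step 7: append 34 -> window=[64, 58, 25, 7, 34] -> max=64
step 8: append 37 -> window=[58, 25, 7, 34, 37] -> max=58

Answer: 64 64 64 58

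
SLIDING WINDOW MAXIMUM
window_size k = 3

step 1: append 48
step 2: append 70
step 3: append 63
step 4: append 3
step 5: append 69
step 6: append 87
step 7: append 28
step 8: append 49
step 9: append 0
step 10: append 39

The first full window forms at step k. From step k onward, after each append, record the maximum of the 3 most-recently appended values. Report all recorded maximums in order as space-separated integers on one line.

Answer: 70 70 69 87 87 87 49 49

Derivation:
step 1: append 48 -> window=[48] (not full yet)
step 2: append 70 -> window=[48, 70] (not full yet)
step 3: append 63 -> window=[48, 70, 63] -> max=70
step 4: append 3 -> window=[70, 63, 3] -> max=70
step 5: append 69 -> window=[63, 3, 69] -> max=69
step 6: append 87 -> window=[3, 69, 87] -> max=87
step 7: append 28 -> window=[69, 87, 28] -> max=87
step 8: append 49 -> window=[87, 28, 49] -> max=87
step 9: append 0 -> window=[28, 49, 0] -> max=49
step 10: append 39 -> window=[49, 0, 39] -> max=49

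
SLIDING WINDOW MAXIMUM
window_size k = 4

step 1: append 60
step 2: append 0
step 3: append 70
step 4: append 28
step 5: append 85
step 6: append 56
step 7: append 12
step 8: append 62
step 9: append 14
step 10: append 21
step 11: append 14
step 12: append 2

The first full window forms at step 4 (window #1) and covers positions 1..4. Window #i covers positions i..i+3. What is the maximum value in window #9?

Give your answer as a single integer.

Answer: 21

Derivation:
step 1: append 60 -> window=[60] (not full yet)
step 2: append 0 -> window=[60, 0] (not full yet)
step 3: append 70 -> window=[60, 0, 70] (not full yet)
step 4: append 28 -> window=[60, 0, 70, 28] -> max=70
step 5: append 85 -> window=[0, 70, 28, 85] -> max=85
step 6: append 56 -> window=[70, 28, 85, 56] -> max=85
step 7: append 12 -> window=[28, 85, 56, 12] -> max=85
step 8: append 62 -> window=[85, 56, 12, 62] -> max=85
step 9: append 14 -> window=[56, 12, 62, 14] -> max=62
step 10: append 21 -> window=[12, 62, 14, 21] -> max=62
step 11: append 14 -> window=[62, 14, 21, 14] -> max=62
step 12: append 2 -> window=[14, 21, 14, 2] -> max=21
Window #9 max = 21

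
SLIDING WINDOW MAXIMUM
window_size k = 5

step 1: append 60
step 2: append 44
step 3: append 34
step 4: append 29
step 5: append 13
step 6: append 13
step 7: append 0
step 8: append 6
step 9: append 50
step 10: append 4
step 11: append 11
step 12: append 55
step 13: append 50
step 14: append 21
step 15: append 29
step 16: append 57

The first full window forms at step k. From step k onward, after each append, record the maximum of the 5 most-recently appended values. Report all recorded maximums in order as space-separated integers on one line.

Answer: 60 44 34 29 50 50 50 55 55 55 55 57

Derivation:
step 1: append 60 -> window=[60] (not full yet)
step 2: append 44 -> window=[60, 44] (not full yet)
step 3: append 34 -> window=[60, 44, 34] (not full yet)
step 4: append 29 -> window=[60, 44, 34, 29] (not full yet)
step 5: append 13 -> window=[60, 44, 34, 29, 13] -> max=60
step 6: append 13 -> window=[44, 34, 29, 13, 13] -> max=44
step 7: append 0 -> window=[34, 29, 13, 13, 0] -> max=34
step 8: append 6 -> window=[29, 13, 13, 0, 6] -> max=29
step 9: append 50 -> window=[13, 13, 0, 6, 50] -> max=50
step 10: append 4 -> window=[13, 0, 6, 50, 4] -> max=50
step 11: append 11 -> window=[0, 6, 50, 4, 11] -> max=50
step 12: append 55 -> window=[6, 50, 4, 11, 55] -> max=55
step 13: append 50 -> window=[50, 4, 11, 55, 50] -> max=55
step 14: append 21 -> window=[4, 11, 55, 50, 21] -> max=55
step 15: append 29 -> window=[11, 55, 50, 21, 29] -> max=55
step 16: append 57 -> window=[55, 50, 21, 29, 57] -> max=57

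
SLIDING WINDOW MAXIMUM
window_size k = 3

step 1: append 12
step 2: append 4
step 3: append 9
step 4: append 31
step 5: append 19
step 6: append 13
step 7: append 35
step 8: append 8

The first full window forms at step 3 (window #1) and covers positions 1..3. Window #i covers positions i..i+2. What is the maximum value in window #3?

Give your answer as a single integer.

step 1: append 12 -> window=[12] (not full yet)
step 2: append 4 -> window=[12, 4] (not full yet)
step 3: append 9 -> window=[12, 4, 9] -> max=12
step 4: append 31 -> window=[4, 9, 31] -> max=31
step 5: append 19 -> window=[9, 31, 19] -> max=31
Window #3 max = 31

Answer: 31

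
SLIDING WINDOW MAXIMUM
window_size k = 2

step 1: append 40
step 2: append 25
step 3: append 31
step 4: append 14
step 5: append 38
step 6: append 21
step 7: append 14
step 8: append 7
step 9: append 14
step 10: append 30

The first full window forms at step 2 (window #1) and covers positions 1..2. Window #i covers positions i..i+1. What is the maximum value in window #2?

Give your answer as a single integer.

step 1: append 40 -> window=[40] (not full yet)
step 2: append 25 -> window=[40, 25] -> max=40
step 3: append 31 -> window=[25, 31] -> max=31
Window #2 max = 31

Answer: 31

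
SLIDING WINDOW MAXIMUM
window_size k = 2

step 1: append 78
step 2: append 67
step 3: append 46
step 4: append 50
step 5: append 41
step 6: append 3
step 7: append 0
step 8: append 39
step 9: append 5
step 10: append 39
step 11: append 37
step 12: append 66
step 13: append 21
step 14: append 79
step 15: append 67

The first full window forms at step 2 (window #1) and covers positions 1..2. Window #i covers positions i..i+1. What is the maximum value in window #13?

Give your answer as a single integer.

step 1: append 78 -> window=[78] (not full yet)
step 2: append 67 -> window=[78, 67] -> max=78
step 3: append 46 -> window=[67, 46] -> max=67
step 4: append 50 -> window=[46, 50] -> max=50
step 5: append 41 -> window=[50, 41] -> max=50
step 6: append 3 -> window=[41, 3] -> max=41
step 7: append 0 -> window=[3, 0] -> max=3
step 8: append 39 -> window=[0, 39] -> max=39
step 9: append 5 -> window=[39, 5] -> max=39
step 10: append 39 -> window=[5, 39] -> max=39
step 11: append 37 -> window=[39, 37] -> max=39
step 12: append 66 -> window=[37, 66] -> max=66
step 13: append 21 -> window=[66, 21] -> max=66
step 14: append 79 -> window=[21, 79] -> max=79
Window #13 max = 79

Answer: 79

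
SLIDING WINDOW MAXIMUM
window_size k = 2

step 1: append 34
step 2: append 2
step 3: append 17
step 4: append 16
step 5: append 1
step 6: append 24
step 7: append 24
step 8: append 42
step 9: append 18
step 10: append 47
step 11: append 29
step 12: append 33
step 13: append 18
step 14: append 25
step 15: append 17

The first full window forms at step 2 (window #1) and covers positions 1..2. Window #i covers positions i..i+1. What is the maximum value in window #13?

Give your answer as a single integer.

step 1: append 34 -> window=[34] (not full yet)
step 2: append 2 -> window=[34, 2] -> max=34
step 3: append 17 -> window=[2, 17] -> max=17
step 4: append 16 -> window=[17, 16] -> max=17
step 5: append 1 -> window=[16, 1] -> max=16
step 6: append 24 -> window=[1, 24] -> max=24
step 7: append 24 -> window=[24, 24] -> max=24
step 8: append 42 -> window=[24, 42] -> max=42
step 9: append 18 -> window=[42, 18] -> max=42
step 10: append 47 -> window=[18, 47] -> max=47
step 11: append 29 -> window=[47, 29] -> max=47
step 12: append 33 -> window=[29, 33] -> max=33
step 13: append 18 -> window=[33, 18] -> max=33
step 14: append 25 -> window=[18, 25] -> max=25
Window #13 max = 25

Answer: 25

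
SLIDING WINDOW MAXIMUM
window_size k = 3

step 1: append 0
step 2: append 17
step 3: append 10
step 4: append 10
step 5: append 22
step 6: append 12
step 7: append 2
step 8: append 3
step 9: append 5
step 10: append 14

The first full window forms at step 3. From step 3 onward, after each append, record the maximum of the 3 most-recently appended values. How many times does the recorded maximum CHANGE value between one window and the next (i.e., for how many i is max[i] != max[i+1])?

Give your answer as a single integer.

Answer: 4

Derivation:
step 1: append 0 -> window=[0] (not full yet)
step 2: append 17 -> window=[0, 17] (not full yet)
step 3: append 10 -> window=[0, 17, 10] -> max=17
step 4: append 10 -> window=[17, 10, 10] -> max=17
step 5: append 22 -> window=[10, 10, 22] -> max=22
step 6: append 12 -> window=[10, 22, 12] -> max=22
step 7: append 2 -> window=[22, 12, 2] -> max=22
step 8: append 3 -> window=[12, 2, 3] -> max=12
step 9: append 5 -> window=[2, 3, 5] -> max=5
step 10: append 14 -> window=[3, 5, 14] -> max=14
Recorded maximums: 17 17 22 22 22 12 5 14
Changes between consecutive maximums: 4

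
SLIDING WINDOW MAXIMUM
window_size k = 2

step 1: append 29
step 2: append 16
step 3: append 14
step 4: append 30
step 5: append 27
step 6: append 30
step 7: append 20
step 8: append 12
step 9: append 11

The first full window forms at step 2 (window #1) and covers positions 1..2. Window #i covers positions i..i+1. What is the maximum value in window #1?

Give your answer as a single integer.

Answer: 29

Derivation:
step 1: append 29 -> window=[29] (not full yet)
step 2: append 16 -> window=[29, 16] -> max=29
Window #1 max = 29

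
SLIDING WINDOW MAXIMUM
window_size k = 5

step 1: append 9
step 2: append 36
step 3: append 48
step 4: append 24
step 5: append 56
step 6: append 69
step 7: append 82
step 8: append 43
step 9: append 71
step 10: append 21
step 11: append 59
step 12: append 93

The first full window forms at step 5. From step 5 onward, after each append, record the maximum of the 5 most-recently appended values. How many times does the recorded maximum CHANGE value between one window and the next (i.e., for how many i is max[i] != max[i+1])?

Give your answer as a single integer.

step 1: append 9 -> window=[9] (not full yet)
step 2: append 36 -> window=[9, 36] (not full yet)
step 3: append 48 -> window=[9, 36, 48] (not full yet)
step 4: append 24 -> window=[9, 36, 48, 24] (not full yet)
step 5: append 56 -> window=[9, 36, 48, 24, 56] -> max=56
step 6: append 69 -> window=[36, 48, 24, 56, 69] -> max=69
step 7: append 82 -> window=[48, 24, 56, 69, 82] -> max=82
step 8: append 43 -> window=[24, 56, 69, 82, 43] -> max=82
step 9: append 71 -> window=[56, 69, 82, 43, 71] -> max=82
step 10: append 21 -> window=[69, 82, 43, 71, 21] -> max=82
step 11: append 59 -> window=[82, 43, 71, 21, 59] -> max=82
step 12: append 93 -> window=[43, 71, 21, 59, 93] -> max=93
Recorded maximums: 56 69 82 82 82 82 82 93
Changes between consecutive maximums: 3

Answer: 3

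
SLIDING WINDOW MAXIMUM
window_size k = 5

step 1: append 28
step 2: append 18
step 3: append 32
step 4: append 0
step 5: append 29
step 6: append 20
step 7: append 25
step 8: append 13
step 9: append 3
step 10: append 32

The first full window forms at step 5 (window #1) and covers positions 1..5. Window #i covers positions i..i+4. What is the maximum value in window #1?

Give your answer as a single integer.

Answer: 32

Derivation:
step 1: append 28 -> window=[28] (not full yet)
step 2: append 18 -> window=[28, 18] (not full yet)
step 3: append 32 -> window=[28, 18, 32] (not full yet)
step 4: append 0 -> window=[28, 18, 32, 0] (not full yet)
step 5: append 29 -> window=[28, 18, 32, 0, 29] -> max=32
Window #1 max = 32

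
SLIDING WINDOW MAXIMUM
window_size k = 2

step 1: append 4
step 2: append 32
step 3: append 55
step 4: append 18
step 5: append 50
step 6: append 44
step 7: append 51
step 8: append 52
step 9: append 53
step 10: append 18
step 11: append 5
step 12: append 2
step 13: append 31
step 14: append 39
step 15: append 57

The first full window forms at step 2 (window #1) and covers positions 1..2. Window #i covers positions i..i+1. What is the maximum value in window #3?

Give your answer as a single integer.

step 1: append 4 -> window=[4] (not full yet)
step 2: append 32 -> window=[4, 32] -> max=32
step 3: append 55 -> window=[32, 55] -> max=55
step 4: append 18 -> window=[55, 18] -> max=55
Window #3 max = 55

Answer: 55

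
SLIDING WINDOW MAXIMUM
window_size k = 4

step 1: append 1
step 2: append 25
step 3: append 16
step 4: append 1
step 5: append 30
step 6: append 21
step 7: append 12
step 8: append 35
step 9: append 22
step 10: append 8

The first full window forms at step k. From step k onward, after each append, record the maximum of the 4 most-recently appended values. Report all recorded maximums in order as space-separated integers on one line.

step 1: append 1 -> window=[1] (not full yet)
step 2: append 25 -> window=[1, 25] (not full yet)
step 3: append 16 -> window=[1, 25, 16] (not full yet)
step 4: append 1 -> window=[1, 25, 16, 1] -> max=25
step 5: append 30 -> window=[25, 16, 1, 30] -> max=30
step 6: append 21 -> window=[16, 1, 30, 21] -> max=30
step 7: append 12 -> window=[1, 30, 21, 12] -> max=30
step 8: append 35 -> window=[30, 21, 12, 35] -> max=35
step 9: append 22 -> window=[21, 12, 35, 22] -> max=35
step 10: append 8 -> window=[12, 35, 22, 8] -> max=35

Answer: 25 30 30 30 35 35 35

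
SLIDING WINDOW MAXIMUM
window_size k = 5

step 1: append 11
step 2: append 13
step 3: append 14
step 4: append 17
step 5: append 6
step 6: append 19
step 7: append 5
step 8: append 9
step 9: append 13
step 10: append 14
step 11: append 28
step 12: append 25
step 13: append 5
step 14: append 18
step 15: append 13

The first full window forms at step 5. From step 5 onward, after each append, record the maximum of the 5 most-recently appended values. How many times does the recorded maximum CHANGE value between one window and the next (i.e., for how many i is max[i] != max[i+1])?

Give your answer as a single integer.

step 1: append 11 -> window=[11] (not full yet)
step 2: append 13 -> window=[11, 13] (not full yet)
step 3: append 14 -> window=[11, 13, 14] (not full yet)
step 4: append 17 -> window=[11, 13, 14, 17] (not full yet)
step 5: append 6 -> window=[11, 13, 14, 17, 6] -> max=17
step 6: append 19 -> window=[13, 14, 17, 6, 19] -> max=19
step 7: append 5 -> window=[14, 17, 6, 19, 5] -> max=19
step 8: append 9 -> window=[17, 6, 19, 5, 9] -> max=19
step 9: append 13 -> window=[6, 19, 5, 9, 13] -> max=19
step 10: append 14 -> window=[19, 5, 9, 13, 14] -> max=19
step 11: append 28 -> window=[5, 9, 13, 14, 28] -> max=28
step 12: append 25 -> window=[9, 13, 14, 28, 25] -> max=28
step 13: append 5 -> window=[13, 14, 28, 25, 5] -> max=28
step 14: append 18 -> window=[14, 28, 25, 5, 18] -> max=28
step 15: append 13 -> window=[28, 25, 5, 18, 13] -> max=28
Recorded maximums: 17 19 19 19 19 19 28 28 28 28 28
Changes between consecutive maximums: 2

Answer: 2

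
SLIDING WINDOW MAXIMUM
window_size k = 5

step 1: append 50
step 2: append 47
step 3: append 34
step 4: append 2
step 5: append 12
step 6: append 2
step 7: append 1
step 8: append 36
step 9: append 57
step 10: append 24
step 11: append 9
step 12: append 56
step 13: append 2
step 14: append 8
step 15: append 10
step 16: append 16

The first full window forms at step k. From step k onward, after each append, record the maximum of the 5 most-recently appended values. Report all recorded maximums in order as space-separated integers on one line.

step 1: append 50 -> window=[50] (not full yet)
step 2: append 47 -> window=[50, 47] (not full yet)
step 3: append 34 -> window=[50, 47, 34] (not full yet)
step 4: append 2 -> window=[50, 47, 34, 2] (not full yet)
step 5: append 12 -> window=[50, 47, 34, 2, 12] -> max=50
step 6: append 2 -> window=[47, 34, 2, 12, 2] -> max=47
step 7: append 1 -> window=[34, 2, 12, 2, 1] -> max=34
step 8: append 36 -> window=[2, 12, 2, 1, 36] -> max=36
step 9: append 57 -> window=[12, 2, 1, 36, 57] -> max=57
step 10: append 24 -> window=[2, 1, 36, 57, 24] -> max=57
step 11: append 9 -> window=[1, 36, 57, 24, 9] -> max=57
step 12: append 56 -> window=[36, 57, 24, 9, 56] -> max=57
step 13: append 2 -> window=[57, 24, 9, 56, 2] -> max=57
step 14: append 8 -> window=[24, 9, 56, 2, 8] -> max=56
step 15: append 10 -> window=[9, 56, 2, 8, 10] -> max=56
step 16: append 16 -> window=[56, 2, 8, 10, 16] -> max=56

Answer: 50 47 34 36 57 57 57 57 57 56 56 56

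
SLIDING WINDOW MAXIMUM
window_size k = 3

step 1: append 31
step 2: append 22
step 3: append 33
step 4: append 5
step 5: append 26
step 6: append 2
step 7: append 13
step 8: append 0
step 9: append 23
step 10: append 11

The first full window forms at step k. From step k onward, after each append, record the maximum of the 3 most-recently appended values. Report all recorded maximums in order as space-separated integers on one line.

step 1: append 31 -> window=[31] (not full yet)
step 2: append 22 -> window=[31, 22] (not full yet)
step 3: append 33 -> window=[31, 22, 33] -> max=33
step 4: append 5 -> window=[22, 33, 5] -> max=33
step 5: append 26 -> window=[33, 5, 26] -> max=33
step 6: append 2 -> window=[5, 26, 2] -> max=26
step 7: append 13 -> window=[26, 2, 13] -> max=26
step 8: append 0 -> window=[2, 13, 0] -> max=13
step 9: append 23 -> window=[13, 0, 23] -> max=23
step 10: append 11 -> window=[0, 23, 11] -> max=23

Answer: 33 33 33 26 26 13 23 23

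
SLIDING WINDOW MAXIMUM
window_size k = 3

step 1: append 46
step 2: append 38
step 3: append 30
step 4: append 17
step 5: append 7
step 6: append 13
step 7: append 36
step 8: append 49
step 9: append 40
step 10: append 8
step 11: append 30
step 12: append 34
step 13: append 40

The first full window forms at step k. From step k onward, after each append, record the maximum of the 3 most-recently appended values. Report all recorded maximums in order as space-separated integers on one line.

Answer: 46 38 30 17 36 49 49 49 40 34 40

Derivation:
step 1: append 46 -> window=[46] (not full yet)
step 2: append 38 -> window=[46, 38] (not full yet)
step 3: append 30 -> window=[46, 38, 30] -> max=46
step 4: append 17 -> window=[38, 30, 17] -> max=38
step 5: append 7 -> window=[30, 17, 7] -> max=30
step 6: append 13 -> window=[17, 7, 13] -> max=17
step 7: append 36 -> window=[7, 13, 36] -> max=36
step 8: append 49 -> window=[13, 36, 49] -> max=49
step 9: append 40 -> window=[36, 49, 40] -> max=49
step 10: append 8 -> window=[49, 40, 8] -> max=49
step 11: append 30 -> window=[40, 8, 30] -> max=40
step 12: append 34 -> window=[8, 30, 34] -> max=34
step 13: append 40 -> window=[30, 34, 40] -> max=40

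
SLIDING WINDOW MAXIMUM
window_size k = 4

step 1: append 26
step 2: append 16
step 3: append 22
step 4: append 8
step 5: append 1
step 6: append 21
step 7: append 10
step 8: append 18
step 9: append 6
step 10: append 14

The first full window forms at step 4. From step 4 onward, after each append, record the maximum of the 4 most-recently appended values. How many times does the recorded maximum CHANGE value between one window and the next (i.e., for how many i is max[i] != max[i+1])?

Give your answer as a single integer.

Answer: 3

Derivation:
step 1: append 26 -> window=[26] (not full yet)
step 2: append 16 -> window=[26, 16] (not full yet)
step 3: append 22 -> window=[26, 16, 22] (not full yet)
step 4: append 8 -> window=[26, 16, 22, 8] -> max=26
step 5: append 1 -> window=[16, 22, 8, 1] -> max=22
step 6: append 21 -> window=[22, 8, 1, 21] -> max=22
step 7: append 10 -> window=[8, 1, 21, 10] -> max=21
step 8: append 18 -> window=[1, 21, 10, 18] -> max=21
step 9: append 6 -> window=[21, 10, 18, 6] -> max=21
step 10: append 14 -> window=[10, 18, 6, 14] -> max=18
Recorded maximums: 26 22 22 21 21 21 18
Changes between consecutive maximums: 3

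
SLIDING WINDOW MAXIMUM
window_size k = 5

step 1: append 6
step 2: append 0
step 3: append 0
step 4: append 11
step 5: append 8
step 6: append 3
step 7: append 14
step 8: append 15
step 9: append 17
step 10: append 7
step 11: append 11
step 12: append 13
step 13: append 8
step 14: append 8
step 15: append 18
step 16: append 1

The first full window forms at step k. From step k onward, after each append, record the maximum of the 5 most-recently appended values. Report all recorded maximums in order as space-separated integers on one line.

Answer: 11 11 14 15 17 17 17 17 17 13 18 18

Derivation:
step 1: append 6 -> window=[6] (not full yet)
step 2: append 0 -> window=[6, 0] (not full yet)
step 3: append 0 -> window=[6, 0, 0] (not full yet)
step 4: append 11 -> window=[6, 0, 0, 11] (not full yet)
step 5: append 8 -> window=[6, 0, 0, 11, 8] -> max=11
step 6: append 3 -> window=[0, 0, 11, 8, 3] -> max=11
step 7: append 14 -> window=[0, 11, 8, 3, 14] -> max=14
step 8: append 15 -> window=[11, 8, 3, 14, 15] -> max=15
step 9: append 17 -> window=[8, 3, 14, 15, 17] -> max=17
step 10: append 7 -> window=[3, 14, 15, 17, 7] -> max=17
step 11: append 11 -> window=[14, 15, 17, 7, 11] -> max=17
step 12: append 13 -> window=[15, 17, 7, 11, 13] -> max=17
step 13: append 8 -> window=[17, 7, 11, 13, 8] -> max=17
step 14: append 8 -> window=[7, 11, 13, 8, 8] -> max=13
step 15: append 18 -> window=[11, 13, 8, 8, 18] -> max=18
step 16: append 1 -> window=[13, 8, 8, 18, 1] -> max=18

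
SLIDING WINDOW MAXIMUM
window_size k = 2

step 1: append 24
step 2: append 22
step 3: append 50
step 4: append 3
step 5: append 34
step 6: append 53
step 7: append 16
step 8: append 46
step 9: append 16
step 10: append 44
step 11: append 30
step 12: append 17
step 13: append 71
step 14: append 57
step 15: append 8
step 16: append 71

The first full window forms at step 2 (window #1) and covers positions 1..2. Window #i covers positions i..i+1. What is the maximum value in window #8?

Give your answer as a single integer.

Answer: 46

Derivation:
step 1: append 24 -> window=[24] (not full yet)
step 2: append 22 -> window=[24, 22] -> max=24
step 3: append 50 -> window=[22, 50] -> max=50
step 4: append 3 -> window=[50, 3] -> max=50
step 5: append 34 -> window=[3, 34] -> max=34
step 6: append 53 -> window=[34, 53] -> max=53
step 7: append 16 -> window=[53, 16] -> max=53
step 8: append 46 -> window=[16, 46] -> max=46
step 9: append 16 -> window=[46, 16] -> max=46
Window #8 max = 46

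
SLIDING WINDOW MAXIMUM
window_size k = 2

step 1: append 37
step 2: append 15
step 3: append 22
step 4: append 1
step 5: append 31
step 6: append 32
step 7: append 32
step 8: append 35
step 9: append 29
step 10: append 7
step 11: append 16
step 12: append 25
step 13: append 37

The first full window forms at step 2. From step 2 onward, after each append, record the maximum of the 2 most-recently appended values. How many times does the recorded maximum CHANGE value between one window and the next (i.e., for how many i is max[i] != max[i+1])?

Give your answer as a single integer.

Answer: 8

Derivation:
step 1: append 37 -> window=[37] (not full yet)
step 2: append 15 -> window=[37, 15] -> max=37
step 3: append 22 -> window=[15, 22] -> max=22
step 4: append 1 -> window=[22, 1] -> max=22
step 5: append 31 -> window=[1, 31] -> max=31
step 6: append 32 -> window=[31, 32] -> max=32
step 7: append 32 -> window=[32, 32] -> max=32
step 8: append 35 -> window=[32, 35] -> max=35
step 9: append 29 -> window=[35, 29] -> max=35
step 10: append 7 -> window=[29, 7] -> max=29
step 11: append 16 -> window=[7, 16] -> max=16
step 12: append 25 -> window=[16, 25] -> max=25
step 13: append 37 -> window=[25, 37] -> max=37
Recorded maximums: 37 22 22 31 32 32 35 35 29 16 25 37
Changes between consecutive maximums: 8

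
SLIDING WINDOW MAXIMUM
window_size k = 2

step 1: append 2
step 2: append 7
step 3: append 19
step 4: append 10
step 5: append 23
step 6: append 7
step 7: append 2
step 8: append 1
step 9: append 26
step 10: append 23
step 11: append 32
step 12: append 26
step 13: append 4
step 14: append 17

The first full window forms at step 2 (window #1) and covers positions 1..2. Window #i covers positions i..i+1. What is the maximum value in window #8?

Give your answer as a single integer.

step 1: append 2 -> window=[2] (not full yet)
step 2: append 7 -> window=[2, 7] -> max=7
step 3: append 19 -> window=[7, 19] -> max=19
step 4: append 10 -> window=[19, 10] -> max=19
step 5: append 23 -> window=[10, 23] -> max=23
step 6: append 7 -> window=[23, 7] -> max=23
step 7: append 2 -> window=[7, 2] -> max=7
step 8: append 1 -> window=[2, 1] -> max=2
step 9: append 26 -> window=[1, 26] -> max=26
Window #8 max = 26

Answer: 26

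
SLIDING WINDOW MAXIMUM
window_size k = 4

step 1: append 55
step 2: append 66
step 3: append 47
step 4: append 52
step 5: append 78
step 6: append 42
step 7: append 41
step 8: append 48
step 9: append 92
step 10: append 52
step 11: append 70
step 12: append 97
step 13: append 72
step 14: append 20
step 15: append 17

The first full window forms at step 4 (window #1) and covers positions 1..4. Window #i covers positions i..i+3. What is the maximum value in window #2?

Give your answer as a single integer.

Answer: 78

Derivation:
step 1: append 55 -> window=[55] (not full yet)
step 2: append 66 -> window=[55, 66] (not full yet)
step 3: append 47 -> window=[55, 66, 47] (not full yet)
step 4: append 52 -> window=[55, 66, 47, 52] -> max=66
step 5: append 78 -> window=[66, 47, 52, 78] -> max=78
Window #2 max = 78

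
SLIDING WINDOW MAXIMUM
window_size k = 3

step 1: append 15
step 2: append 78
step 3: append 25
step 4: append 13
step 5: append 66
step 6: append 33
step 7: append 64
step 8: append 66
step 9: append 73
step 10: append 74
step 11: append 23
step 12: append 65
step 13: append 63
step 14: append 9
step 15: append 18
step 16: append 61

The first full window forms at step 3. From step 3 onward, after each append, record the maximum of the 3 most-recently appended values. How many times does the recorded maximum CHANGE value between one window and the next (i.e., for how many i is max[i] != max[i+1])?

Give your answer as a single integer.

step 1: append 15 -> window=[15] (not full yet)
step 2: append 78 -> window=[15, 78] (not full yet)
step 3: append 25 -> window=[15, 78, 25] -> max=78
step 4: append 13 -> window=[78, 25, 13] -> max=78
step 5: append 66 -> window=[25, 13, 66] -> max=66
step 6: append 33 -> window=[13, 66, 33] -> max=66
step 7: append 64 -> window=[66, 33, 64] -> max=66
step 8: append 66 -> window=[33, 64, 66] -> max=66
step 9: append 73 -> window=[64, 66, 73] -> max=73
step 10: append 74 -> window=[66, 73, 74] -> max=74
step 11: append 23 -> window=[73, 74, 23] -> max=74
step 12: append 65 -> window=[74, 23, 65] -> max=74
step 13: append 63 -> window=[23, 65, 63] -> max=65
step 14: append 9 -> window=[65, 63, 9] -> max=65
step 15: append 18 -> window=[63, 9, 18] -> max=63
step 16: append 61 -> window=[9, 18, 61] -> max=61
Recorded maximums: 78 78 66 66 66 66 73 74 74 74 65 65 63 61
Changes between consecutive maximums: 6

Answer: 6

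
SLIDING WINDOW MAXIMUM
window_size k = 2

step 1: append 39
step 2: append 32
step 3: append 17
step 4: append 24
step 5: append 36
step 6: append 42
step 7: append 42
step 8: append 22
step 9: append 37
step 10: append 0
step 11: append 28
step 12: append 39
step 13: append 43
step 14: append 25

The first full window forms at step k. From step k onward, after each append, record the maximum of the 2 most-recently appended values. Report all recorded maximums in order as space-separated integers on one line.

Answer: 39 32 24 36 42 42 42 37 37 28 39 43 43

Derivation:
step 1: append 39 -> window=[39] (not full yet)
step 2: append 32 -> window=[39, 32] -> max=39
step 3: append 17 -> window=[32, 17] -> max=32
step 4: append 24 -> window=[17, 24] -> max=24
step 5: append 36 -> window=[24, 36] -> max=36
step 6: append 42 -> window=[36, 42] -> max=42
step 7: append 42 -> window=[42, 42] -> max=42
step 8: append 22 -> window=[42, 22] -> max=42
step 9: append 37 -> window=[22, 37] -> max=37
step 10: append 0 -> window=[37, 0] -> max=37
step 11: append 28 -> window=[0, 28] -> max=28
step 12: append 39 -> window=[28, 39] -> max=39
step 13: append 43 -> window=[39, 43] -> max=43
step 14: append 25 -> window=[43, 25] -> max=43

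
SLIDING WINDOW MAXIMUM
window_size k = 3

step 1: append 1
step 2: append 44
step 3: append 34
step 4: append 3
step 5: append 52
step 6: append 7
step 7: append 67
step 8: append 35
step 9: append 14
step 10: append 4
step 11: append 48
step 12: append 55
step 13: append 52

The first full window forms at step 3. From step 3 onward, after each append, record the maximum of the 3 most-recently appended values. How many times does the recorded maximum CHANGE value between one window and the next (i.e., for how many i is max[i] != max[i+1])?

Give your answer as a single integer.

step 1: append 1 -> window=[1] (not full yet)
step 2: append 44 -> window=[1, 44] (not full yet)
step 3: append 34 -> window=[1, 44, 34] -> max=44
step 4: append 3 -> window=[44, 34, 3] -> max=44
step 5: append 52 -> window=[34, 3, 52] -> max=52
step 6: append 7 -> window=[3, 52, 7] -> max=52
step 7: append 67 -> window=[52, 7, 67] -> max=67
step 8: append 35 -> window=[7, 67, 35] -> max=67
step 9: append 14 -> window=[67, 35, 14] -> max=67
step 10: append 4 -> window=[35, 14, 4] -> max=35
step 11: append 48 -> window=[14, 4, 48] -> max=48
step 12: append 55 -> window=[4, 48, 55] -> max=55
step 13: append 52 -> window=[48, 55, 52] -> max=55
Recorded maximums: 44 44 52 52 67 67 67 35 48 55 55
Changes between consecutive maximums: 5

Answer: 5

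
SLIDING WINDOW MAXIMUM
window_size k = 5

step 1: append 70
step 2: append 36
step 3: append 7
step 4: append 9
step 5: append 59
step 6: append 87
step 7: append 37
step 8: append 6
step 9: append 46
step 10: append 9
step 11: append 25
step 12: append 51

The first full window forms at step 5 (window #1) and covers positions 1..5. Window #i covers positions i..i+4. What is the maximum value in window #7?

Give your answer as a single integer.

step 1: append 70 -> window=[70] (not full yet)
step 2: append 36 -> window=[70, 36] (not full yet)
step 3: append 7 -> window=[70, 36, 7] (not full yet)
step 4: append 9 -> window=[70, 36, 7, 9] (not full yet)
step 5: append 59 -> window=[70, 36, 7, 9, 59] -> max=70
step 6: append 87 -> window=[36, 7, 9, 59, 87] -> max=87
step 7: append 37 -> window=[7, 9, 59, 87, 37] -> max=87
step 8: append 6 -> window=[9, 59, 87, 37, 6] -> max=87
step 9: append 46 -> window=[59, 87, 37, 6, 46] -> max=87
step 10: append 9 -> window=[87, 37, 6, 46, 9] -> max=87
step 11: append 25 -> window=[37, 6, 46, 9, 25] -> max=46
Window #7 max = 46

Answer: 46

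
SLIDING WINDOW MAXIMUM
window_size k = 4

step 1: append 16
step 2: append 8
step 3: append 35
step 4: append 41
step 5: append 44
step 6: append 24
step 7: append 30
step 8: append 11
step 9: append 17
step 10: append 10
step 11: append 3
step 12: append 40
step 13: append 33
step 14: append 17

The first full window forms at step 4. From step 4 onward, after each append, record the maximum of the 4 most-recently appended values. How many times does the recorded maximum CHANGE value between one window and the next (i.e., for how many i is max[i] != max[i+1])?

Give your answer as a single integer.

Answer: 4

Derivation:
step 1: append 16 -> window=[16] (not full yet)
step 2: append 8 -> window=[16, 8] (not full yet)
step 3: append 35 -> window=[16, 8, 35] (not full yet)
step 4: append 41 -> window=[16, 8, 35, 41] -> max=41
step 5: append 44 -> window=[8, 35, 41, 44] -> max=44
step 6: append 24 -> window=[35, 41, 44, 24] -> max=44
step 7: append 30 -> window=[41, 44, 24, 30] -> max=44
step 8: append 11 -> window=[44, 24, 30, 11] -> max=44
step 9: append 17 -> window=[24, 30, 11, 17] -> max=30
step 10: append 10 -> window=[30, 11, 17, 10] -> max=30
step 11: append 3 -> window=[11, 17, 10, 3] -> max=17
step 12: append 40 -> window=[17, 10, 3, 40] -> max=40
step 13: append 33 -> window=[10, 3, 40, 33] -> max=40
step 14: append 17 -> window=[3, 40, 33, 17] -> max=40
Recorded maximums: 41 44 44 44 44 30 30 17 40 40 40
Changes between consecutive maximums: 4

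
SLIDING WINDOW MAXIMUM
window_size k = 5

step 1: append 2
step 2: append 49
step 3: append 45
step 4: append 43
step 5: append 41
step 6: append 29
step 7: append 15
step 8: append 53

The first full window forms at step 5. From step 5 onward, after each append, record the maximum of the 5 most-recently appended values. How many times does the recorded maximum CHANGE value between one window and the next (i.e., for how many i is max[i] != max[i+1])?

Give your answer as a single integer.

step 1: append 2 -> window=[2] (not full yet)
step 2: append 49 -> window=[2, 49] (not full yet)
step 3: append 45 -> window=[2, 49, 45] (not full yet)
step 4: append 43 -> window=[2, 49, 45, 43] (not full yet)
step 5: append 41 -> window=[2, 49, 45, 43, 41] -> max=49
step 6: append 29 -> window=[49, 45, 43, 41, 29] -> max=49
step 7: append 15 -> window=[45, 43, 41, 29, 15] -> max=45
step 8: append 53 -> window=[43, 41, 29, 15, 53] -> max=53
Recorded maximums: 49 49 45 53
Changes between consecutive maximums: 2

Answer: 2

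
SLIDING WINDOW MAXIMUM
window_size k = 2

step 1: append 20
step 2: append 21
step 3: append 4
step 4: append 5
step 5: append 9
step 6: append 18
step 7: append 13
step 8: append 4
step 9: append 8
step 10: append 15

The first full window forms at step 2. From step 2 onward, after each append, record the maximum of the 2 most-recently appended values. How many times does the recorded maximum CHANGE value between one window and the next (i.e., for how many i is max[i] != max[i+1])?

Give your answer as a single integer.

step 1: append 20 -> window=[20] (not full yet)
step 2: append 21 -> window=[20, 21] -> max=21
step 3: append 4 -> window=[21, 4] -> max=21
step 4: append 5 -> window=[4, 5] -> max=5
step 5: append 9 -> window=[5, 9] -> max=9
step 6: append 18 -> window=[9, 18] -> max=18
step 7: append 13 -> window=[18, 13] -> max=18
step 8: append 4 -> window=[13, 4] -> max=13
step 9: append 8 -> window=[4, 8] -> max=8
step 10: append 15 -> window=[8, 15] -> max=15
Recorded maximums: 21 21 5 9 18 18 13 8 15
Changes between consecutive maximums: 6

Answer: 6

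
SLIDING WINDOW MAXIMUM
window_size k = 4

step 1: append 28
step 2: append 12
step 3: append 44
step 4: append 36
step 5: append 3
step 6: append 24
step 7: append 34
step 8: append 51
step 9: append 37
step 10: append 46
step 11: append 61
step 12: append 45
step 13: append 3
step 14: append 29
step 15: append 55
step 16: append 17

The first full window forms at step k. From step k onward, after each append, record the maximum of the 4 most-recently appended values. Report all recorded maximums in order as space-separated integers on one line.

step 1: append 28 -> window=[28] (not full yet)
step 2: append 12 -> window=[28, 12] (not full yet)
step 3: append 44 -> window=[28, 12, 44] (not full yet)
step 4: append 36 -> window=[28, 12, 44, 36] -> max=44
step 5: append 3 -> window=[12, 44, 36, 3] -> max=44
step 6: append 24 -> window=[44, 36, 3, 24] -> max=44
step 7: append 34 -> window=[36, 3, 24, 34] -> max=36
step 8: append 51 -> window=[3, 24, 34, 51] -> max=51
step 9: append 37 -> window=[24, 34, 51, 37] -> max=51
step 10: append 46 -> window=[34, 51, 37, 46] -> max=51
step 11: append 61 -> window=[51, 37, 46, 61] -> max=61
step 12: append 45 -> window=[37, 46, 61, 45] -> max=61
step 13: append 3 -> window=[46, 61, 45, 3] -> max=61
step 14: append 29 -> window=[61, 45, 3, 29] -> max=61
step 15: append 55 -> window=[45, 3, 29, 55] -> max=55
step 16: append 17 -> window=[3, 29, 55, 17] -> max=55

Answer: 44 44 44 36 51 51 51 61 61 61 61 55 55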